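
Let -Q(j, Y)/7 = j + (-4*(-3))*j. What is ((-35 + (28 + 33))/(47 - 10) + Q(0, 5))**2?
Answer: 676/1369 ≈ 0.49379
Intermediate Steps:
Q(j, Y) = -91*j (Q(j, Y) = -7*(j + (-4*(-3))*j) = -7*(j + 12*j) = -91*j)
((-35 + (28 + 33))/(47 - 10) + Q(0, 5))**2 = ((-35 + (28 + 33))/(47 - 10) - 91*0)**2 = ((-35 + 61)/37 + 0)**2 = (26*(1/37) + 0)**2 = (26/37 + 0)**2 = (26/37)**2 = 676/1369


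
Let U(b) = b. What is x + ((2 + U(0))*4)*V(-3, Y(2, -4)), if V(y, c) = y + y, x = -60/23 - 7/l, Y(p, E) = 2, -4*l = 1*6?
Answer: -3170/69 ≈ -45.942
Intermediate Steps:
l = -3/2 (l = -6/4 = -¼*6 = -3/2 ≈ -1.5000)
x = 142/69 (x = -60/23 - 7/(-3/2) = -60*1/23 - 7*(-⅔) = -60/23 + 14/3 = 142/69 ≈ 2.0580)
V(y, c) = 2*y
x + ((2 + U(0))*4)*V(-3, Y(2, -4)) = 142/69 + ((2 + 0)*4)*(2*(-3)) = 142/69 + (2*4)*(-6) = 142/69 + 8*(-6) = 142/69 - 48 = -3170/69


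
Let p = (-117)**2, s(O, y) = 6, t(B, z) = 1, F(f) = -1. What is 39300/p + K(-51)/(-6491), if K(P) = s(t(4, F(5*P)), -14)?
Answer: 85004722/29618433 ≈ 2.8700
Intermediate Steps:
K(P) = 6
p = 13689
39300/p + K(-51)/(-6491) = 39300/13689 + 6/(-6491) = 39300*(1/13689) + 6*(-1/6491) = 13100/4563 - 6/6491 = 85004722/29618433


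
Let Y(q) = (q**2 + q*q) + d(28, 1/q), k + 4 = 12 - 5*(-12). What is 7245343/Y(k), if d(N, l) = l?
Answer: 492683324/628865 ≈ 783.45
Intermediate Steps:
k = 68 (k = -4 + (12 - 5*(-12)) = -4 + (12 + 60) = -4 + 72 = 68)
Y(q) = 1/q + 2*q**2 (Y(q) = (q**2 + q*q) + 1/q = (q**2 + q**2) + 1/q = 2*q**2 + 1/q = 1/q + 2*q**2)
7245343/Y(k) = 7245343/(((1 + 2*68**3)/68)) = 7245343/(((1 + 2*314432)/68)) = 7245343/(((1 + 628864)/68)) = 7245343/(((1/68)*628865)) = 7245343/(628865/68) = 7245343*(68/628865) = 492683324/628865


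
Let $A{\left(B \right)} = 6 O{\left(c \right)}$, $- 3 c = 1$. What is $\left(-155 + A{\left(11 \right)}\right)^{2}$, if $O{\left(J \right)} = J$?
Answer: $24649$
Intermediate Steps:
$c = - \frac{1}{3}$ ($c = \left(- \frac{1}{3}\right) 1 = - \frac{1}{3} \approx -0.33333$)
$A{\left(B \right)} = -2$ ($A{\left(B \right)} = 6 \left(- \frac{1}{3}\right) = -2$)
$\left(-155 + A{\left(11 \right)}\right)^{2} = \left(-155 - 2\right)^{2} = \left(-157\right)^{2} = 24649$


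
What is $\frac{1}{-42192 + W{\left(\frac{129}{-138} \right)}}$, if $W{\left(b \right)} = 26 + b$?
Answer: $- \frac{46}{1939679} \approx -2.3715 \cdot 10^{-5}$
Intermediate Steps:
$\frac{1}{-42192 + W{\left(\frac{129}{-138} \right)}} = \frac{1}{-42192 + \left(26 + \frac{129}{-138}\right)} = \frac{1}{-42192 + \left(26 + 129 \left(- \frac{1}{138}\right)\right)} = \frac{1}{-42192 + \left(26 - \frac{43}{46}\right)} = \frac{1}{-42192 + \frac{1153}{46}} = \frac{1}{- \frac{1939679}{46}} = - \frac{46}{1939679}$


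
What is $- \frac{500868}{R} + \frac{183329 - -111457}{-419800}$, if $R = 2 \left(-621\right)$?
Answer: $\frac{5830507283}{14483100} \approx 402.57$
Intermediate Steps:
$R = -1242$
$- \frac{500868}{R} + \frac{183329 - -111457}{-419800} = - \frac{500868}{-1242} + \frac{183329 - -111457}{-419800} = \left(-500868\right) \left(- \frac{1}{1242}\right) + \left(183329 + 111457\right) \left(- \frac{1}{419800}\right) = \frac{27826}{69} + 294786 \left(- \frac{1}{419800}\right) = \frac{27826}{69} - \frac{147393}{209900} = \frac{5830507283}{14483100}$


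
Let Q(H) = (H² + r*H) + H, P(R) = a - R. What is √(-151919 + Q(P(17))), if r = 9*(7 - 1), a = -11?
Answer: 5*I*√6107 ≈ 390.74*I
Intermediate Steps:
r = 54 (r = 9*6 = 54)
P(R) = -11 - R
Q(H) = H² + 55*H (Q(H) = (H² + 54*H) + H = H² + 55*H)
√(-151919 + Q(P(17))) = √(-151919 + (-11 - 1*17)*(55 + (-11 - 1*17))) = √(-151919 + (-11 - 17)*(55 + (-11 - 17))) = √(-151919 - 28*(55 - 28)) = √(-151919 - 28*27) = √(-151919 - 756) = √(-152675) = 5*I*√6107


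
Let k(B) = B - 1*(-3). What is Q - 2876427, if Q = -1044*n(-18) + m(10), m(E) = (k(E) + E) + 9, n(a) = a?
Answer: -2857603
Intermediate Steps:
k(B) = 3 + B (k(B) = B + 3 = 3 + B)
m(E) = 12 + 2*E (m(E) = ((3 + E) + E) + 9 = (3 + 2*E) + 9 = 12 + 2*E)
Q = 18824 (Q = -1044*(-18) + (12 + 2*10) = 18792 + (12 + 20) = 18792 + 32 = 18824)
Q - 2876427 = 18824 - 2876427 = -2857603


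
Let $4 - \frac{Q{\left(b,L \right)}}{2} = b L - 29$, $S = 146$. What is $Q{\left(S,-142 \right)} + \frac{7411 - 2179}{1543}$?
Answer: $\frac{64086022}{1543} \approx 41533.0$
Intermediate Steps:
$Q{\left(b,L \right)} = 66 - 2 L b$ ($Q{\left(b,L \right)} = 8 - 2 \left(b L - 29\right) = 8 - 2 \left(L b - 29\right) = 8 - 2 \left(-29 + L b\right) = 8 - \left(-58 + 2 L b\right) = 66 - 2 L b$)
$Q{\left(S,-142 \right)} + \frac{7411 - 2179}{1543} = \left(66 - \left(-284\right) 146\right) + \frac{7411 - 2179}{1543} = \left(66 + 41464\right) + \left(7411 - 2179\right) \frac{1}{1543} = 41530 + 5232 \cdot \frac{1}{1543} = 41530 + \frac{5232}{1543} = \frac{64086022}{1543}$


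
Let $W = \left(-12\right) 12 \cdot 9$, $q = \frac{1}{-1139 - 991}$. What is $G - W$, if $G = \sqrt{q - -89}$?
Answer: $1296 + \frac{\sqrt{403781970}}{2130} \approx 1305.4$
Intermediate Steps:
$q = - \frac{1}{2130}$ ($q = \frac{1}{-2130} = - \frac{1}{2130} \approx -0.00046948$)
$G = \frac{\sqrt{403781970}}{2130}$ ($G = \sqrt{- \frac{1}{2130} - -89} = \sqrt{- \frac{1}{2130} + \left(-549 + 638\right)} = \sqrt{- \frac{1}{2130} + 89} = \sqrt{\frac{189569}{2130}} = \frac{\sqrt{403781970}}{2130} \approx 9.434$)
$W = -1296$ ($W = \left(-144\right) 9 = -1296$)
$G - W = \frac{\sqrt{403781970}}{2130} - -1296 = \frac{\sqrt{403781970}}{2130} + 1296 = 1296 + \frac{\sqrt{403781970}}{2130}$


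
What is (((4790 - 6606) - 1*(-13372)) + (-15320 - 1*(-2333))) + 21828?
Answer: 20397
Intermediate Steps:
(((4790 - 6606) - 1*(-13372)) + (-15320 - 1*(-2333))) + 21828 = ((-1816 + 13372) + (-15320 + 2333)) + 21828 = (11556 - 12987) + 21828 = -1431 + 21828 = 20397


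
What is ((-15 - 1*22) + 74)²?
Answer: 1369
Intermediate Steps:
((-15 - 1*22) + 74)² = ((-15 - 22) + 74)² = (-37 + 74)² = 37² = 1369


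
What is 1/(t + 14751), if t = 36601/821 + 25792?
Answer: 821/33322404 ≈ 2.4638e-5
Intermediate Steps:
t = 21211833/821 (t = 36601*(1/821) + 25792 = 36601/821 + 25792 = 21211833/821 ≈ 25837.)
1/(t + 14751) = 1/(21211833/821 + 14751) = 1/(33322404/821) = 821/33322404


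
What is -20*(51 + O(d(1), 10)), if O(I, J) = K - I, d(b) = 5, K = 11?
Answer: -1140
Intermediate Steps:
O(I, J) = 11 - I
-20*(51 + O(d(1), 10)) = -20*(51 + (11 - 1*5)) = -20*(51 + (11 - 5)) = -20*(51 + 6) = -20*57 = -1140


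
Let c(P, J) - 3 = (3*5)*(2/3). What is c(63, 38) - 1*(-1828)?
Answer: 1841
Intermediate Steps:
c(P, J) = 13 (c(P, J) = 3 + (3*5)*(2/3) = 3 + 15*(2*(⅓)) = 3 + 15*(⅔) = 3 + 10 = 13)
c(63, 38) - 1*(-1828) = 13 - 1*(-1828) = 13 + 1828 = 1841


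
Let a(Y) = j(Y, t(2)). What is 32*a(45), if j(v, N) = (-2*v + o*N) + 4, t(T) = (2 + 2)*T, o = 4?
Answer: -1728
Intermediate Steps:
t(T) = 4*T
j(v, N) = 4 - 2*v + 4*N (j(v, N) = (-2*v + 4*N) + 4 = 4 - 2*v + 4*N)
a(Y) = 36 - 2*Y (a(Y) = 4 - 2*Y + 4*(4*2) = 4 - 2*Y + 4*8 = 4 - 2*Y + 32 = 36 - 2*Y)
32*a(45) = 32*(36 - 2*45) = 32*(36 - 90) = 32*(-54) = -1728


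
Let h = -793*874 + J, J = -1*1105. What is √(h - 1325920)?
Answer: I*√2020107 ≈ 1421.3*I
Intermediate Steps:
J = -1105
h = -694187 (h = -793*874 - 1105 = -693082 - 1105 = -694187)
√(h - 1325920) = √(-694187 - 1325920) = √(-2020107) = I*√2020107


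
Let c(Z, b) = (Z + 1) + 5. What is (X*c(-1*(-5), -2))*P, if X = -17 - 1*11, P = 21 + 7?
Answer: -8624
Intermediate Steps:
P = 28
c(Z, b) = 6 + Z (c(Z, b) = (1 + Z) + 5 = 6 + Z)
X = -28 (X = -17 - 11 = -28)
(X*c(-1*(-5), -2))*P = -28*(6 - 1*(-5))*28 = -28*(6 + 5)*28 = -28*11*28 = -308*28 = -8624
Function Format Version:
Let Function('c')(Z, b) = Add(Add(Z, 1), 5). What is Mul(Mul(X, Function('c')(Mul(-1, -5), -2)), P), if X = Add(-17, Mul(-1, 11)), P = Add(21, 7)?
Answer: -8624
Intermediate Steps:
P = 28
Function('c')(Z, b) = Add(6, Z) (Function('c')(Z, b) = Add(Add(1, Z), 5) = Add(6, Z))
X = -28 (X = Add(-17, -11) = -28)
Mul(Mul(X, Function('c')(Mul(-1, -5), -2)), P) = Mul(Mul(-28, Add(6, Mul(-1, -5))), 28) = Mul(Mul(-28, Add(6, 5)), 28) = Mul(Mul(-28, 11), 28) = Mul(-308, 28) = -8624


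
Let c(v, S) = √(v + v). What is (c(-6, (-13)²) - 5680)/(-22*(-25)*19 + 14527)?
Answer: -5680/24977 + 2*I*√3/24977 ≈ -0.22741 + 0.00013869*I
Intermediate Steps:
c(v, S) = √2*√v (c(v, S) = √(2*v) = √2*√v)
(c(-6, (-13)²) - 5680)/(-22*(-25)*19 + 14527) = (√2*√(-6) - 5680)/(-22*(-25)*19 + 14527) = (√2*(I*√6) - 5680)/(550*19 + 14527) = (2*I*√3 - 5680)/(10450 + 14527) = (-5680 + 2*I*√3)/24977 = (-5680 + 2*I*√3)*(1/24977) = -5680/24977 + 2*I*√3/24977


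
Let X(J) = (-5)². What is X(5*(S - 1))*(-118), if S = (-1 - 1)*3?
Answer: -2950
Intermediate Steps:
S = -6 (S = -2*3 = -6)
X(J) = 25
X(5*(S - 1))*(-118) = 25*(-118) = -2950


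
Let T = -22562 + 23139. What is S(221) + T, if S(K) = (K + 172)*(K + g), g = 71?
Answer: 115333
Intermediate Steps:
T = 577
S(K) = (71 + K)*(172 + K) (S(K) = (K + 172)*(K + 71) = (172 + K)*(71 + K) = (71 + K)*(172 + K))
S(221) + T = (12212 + 221² + 243*221) + 577 = (12212 + 48841 + 53703) + 577 = 114756 + 577 = 115333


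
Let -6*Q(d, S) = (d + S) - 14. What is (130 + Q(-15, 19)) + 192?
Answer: 971/3 ≈ 323.67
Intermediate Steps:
Q(d, S) = 7/3 - S/6 - d/6 (Q(d, S) = -((d + S) - 14)/6 = -((S + d) - 14)/6 = -(-14 + S + d)/6 = 7/3 - S/6 - d/6)
(130 + Q(-15, 19)) + 192 = (130 + (7/3 - ⅙*19 - ⅙*(-15))) + 192 = (130 + (7/3 - 19/6 + 5/2)) + 192 = (130 + 5/3) + 192 = 395/3 + 192 = 971/3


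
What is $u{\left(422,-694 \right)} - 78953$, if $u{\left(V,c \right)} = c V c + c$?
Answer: $203170745$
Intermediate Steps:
$u{\left(V,c \right)} = c + V c^{2}$ ($u{\left(V,c \right)} = V c c + c = V c^{2} + c = c + V c^{2}$)
$u{\left(422,-694 \right)} - 78953 = - 694 \left(1 + 422 \left(-694\right)\right) - 78953 = - 694 \left(1 - 292868\right) - 78953 = \left(-694\right) \left(-292867\right) - 78953 = 203249698 - 78953 = 203170745$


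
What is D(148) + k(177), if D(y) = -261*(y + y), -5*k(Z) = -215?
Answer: -77213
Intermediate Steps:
k(Z) = 43 (k(Z) = -⅕*(-215) = 43)
D(y) = -522*y
D(148) + k(177) = -522*148 + 43 = -77256 + 43 = -77213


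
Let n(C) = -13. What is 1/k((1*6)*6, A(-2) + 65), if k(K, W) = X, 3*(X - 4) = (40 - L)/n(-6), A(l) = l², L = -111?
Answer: 39/5 ≈ 7.8000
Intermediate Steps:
X = 5/39 (X = 4 + ((40 - 1*(-111))/(-13))/3 = 4 + ((40 + 111)*(-1/13))/3 = 4 + (151*(-1/13))/3 = 4 + (⅓)*(-151/13) = 4 - 151/39 = 5/39 ≈ 0.12821)
k(K, W) = 5/39
1/k((1*6)*6, A(-2) + 65) = 1/(5/39) = 39/5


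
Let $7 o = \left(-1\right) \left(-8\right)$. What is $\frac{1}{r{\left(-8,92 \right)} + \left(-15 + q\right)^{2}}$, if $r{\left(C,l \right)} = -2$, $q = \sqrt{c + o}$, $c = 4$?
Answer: $\frac{11179}{2323609} + \frac{1260 \sqrt{7}}{2323609} \approx 0.0062457$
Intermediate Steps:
$o = \frac{8}{7}$ ($o = \frac{\left(-1\right) \left(-8\right)}{7} = \frac{1}{7} \cdot 8 = \frac{8}{7} \approx 1.1429$)
$q = \frac{6 \sqrt{7}}{7}$ ($q = \sqrt{4 + \frac{8}{7}} = \sqrt{\frac{36}{7}} = \frac{6 \sqrt{7}}{7} \approx 2.2678$)
$\frac{1}{r{\left(-8,92 \right)} + \left(-15 + q\right)^{2}} = \frac{1}{-2 + \left(-15 + \frac{6 \sqrt{7}}{7}\right)^{2}}$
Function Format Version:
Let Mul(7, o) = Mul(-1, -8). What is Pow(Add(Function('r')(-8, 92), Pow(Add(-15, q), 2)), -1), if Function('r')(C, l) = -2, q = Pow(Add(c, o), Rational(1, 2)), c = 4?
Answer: Add(Rational(11179, 2323609), Mul(Rational(1260, 2323609), Pow(7, Rational(1, 2)))) ≈ 0.0062457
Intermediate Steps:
o = Rational(8, 7) (o = Mul(Rational(1, 7), Mul(-1, -8)) = Mul(Rational(1, 7), 8) = Rational(8, 7) ≈ 1.1429)
q = Mul(Rational(6, 7), Pow(7, Rational(1, 2))) (q = Pow(Add(4, Rational(8, 7)), Rational(1, 2)) = Pow(Rational(36, 7), Rational(1, 2)) = Mul(Rational(6, 7), Pow(7, Rational(1, 2))) ≈ 2.2678)
Pow(Add(Function('r')(-8, 92), Pow(Add(-15, q), 2)), -1) = Pow(Add(-2, Pow(Add(-15, Mul(Rational(6, 7), Pow(7, Rational(1, 2)))), 2)), -1)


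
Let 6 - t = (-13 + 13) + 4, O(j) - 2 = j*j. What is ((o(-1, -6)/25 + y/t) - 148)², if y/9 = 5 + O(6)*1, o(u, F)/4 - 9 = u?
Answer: 5470921/2500 ≈ 2188.4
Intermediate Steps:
o(u, F) = 36 + 4*u
O(j) = 2 + j² (O(j) = 2 + j*j = 2 + j²)
y = 387 (y = 9*(5 + (2 + 6²)*1) = 9*(5 + (2 + 36)*1) = 9*(5 + 38*1) = 9*(5 + 38) = 9*43 = 387)
t = 2 (t = 6 - ((-13 + 13) + 4) = 6 - (0 + 4) = 6 - 1*4 = 6 - 4 = 2)
((o(-1, -6)/25 + y/t) - 148)² = (((36 + 4*(-1))/25 + 387/2) - 148)² = (((36 - 4)*(1/25) + 387*(½)) - 148)² = ((32*(1/25) + 387/2) - 148)² = ((32/25 + 387/2) - 148)² = (9739/50 - 148)² = (2339/50)² = 5470921/2500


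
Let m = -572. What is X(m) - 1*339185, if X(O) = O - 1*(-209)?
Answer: -339548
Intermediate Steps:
X(O) = 209 + O (X(O) = O + 209 = 209 + O)
X(m) - 1*339185 = (209 - 572) - 1*339185 = -363 - 339185 = -339548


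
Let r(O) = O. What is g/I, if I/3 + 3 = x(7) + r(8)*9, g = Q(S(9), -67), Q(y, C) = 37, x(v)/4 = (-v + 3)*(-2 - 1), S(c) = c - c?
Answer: 37/351 ≈ 0.10541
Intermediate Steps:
S(c) = 0
x(v) = -36 + 12*v (x(v) = 4*((-v + 3)*(-2 - 1)) = 4*((3 - v)*(-3)) = 4*(-9 + 3*v) = -36 + 12*v)
g = 37
I = 351 (I = -9 + 3*((-36 + 12*7) + 8*9) = -9 + 3*((-36 + 84) + 72) = -9 + 3*(48 + 72) = -9 + 3*120 = -9 + 360 = 351)
g/I = 37/351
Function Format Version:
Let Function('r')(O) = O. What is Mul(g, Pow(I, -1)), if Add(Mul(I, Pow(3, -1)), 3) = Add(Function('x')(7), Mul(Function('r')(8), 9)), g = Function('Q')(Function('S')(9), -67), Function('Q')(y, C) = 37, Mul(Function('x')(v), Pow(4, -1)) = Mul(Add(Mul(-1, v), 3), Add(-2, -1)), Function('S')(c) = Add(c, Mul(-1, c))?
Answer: Rational(37, 351) ≈ 0.10541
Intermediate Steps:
Function('S')(c) = 0
Function('x')(v) = Add(-36, Mul(12, v)) (Function('x')(v) = Mul(4, Mul(Add(Mul(-1, v), 3), Add(-2, -1))) = Mul(4, Mul(Add(3, Mul(-1, v)), -3)) = Mul(4, Add(-9, Mul(3, v))) = Add(-36, Mul(12, v)))
g = 37
I = 351 (I = Add(-9, Mul(3, Add(Add(-36, Mul(12, 7)), Mul(8, 9)))) = Add(-9, Mul(3, Add(Add(-36, 84), 72))) = Add(-9, Mul(3, Add(48, 72))) = Add(-9, Mul(3, 120)) = Add(-9, 360) = 351)
Mul(g, Pow(I, -1)) = Mul(37, Pow(351, -1)) = Mul(37, Rational(1, 351)) = Rational(37, 351)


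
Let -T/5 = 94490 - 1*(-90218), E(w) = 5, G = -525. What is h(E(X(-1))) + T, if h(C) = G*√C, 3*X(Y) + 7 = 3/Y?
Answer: -923540 - 525*√5 ≈ -9.2471e+5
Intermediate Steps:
X(Y) = -7/3 + 1/Y (X(Y) = -7/3 + (3/Y)/3 = -7/3 + 1/Y)
h(C) = -525*√C
T = -923540 (T = -5*(94490 - 1*(-90218)) = -5*(94490 + 90218) = -5*184708 = -923540)
h(E(X(-1))) + T = -525*√5 - 923540 = -923540 - 525*√5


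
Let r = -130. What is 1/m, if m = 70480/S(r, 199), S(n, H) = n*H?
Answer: -2587/7048 ≈ -0.36705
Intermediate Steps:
S(n, H) = H*n
m = -7048/2587 (m = 70480/((199*(-130))) = 70480/(-25870) = 70480*(-1/25870) = -7048/2587 ≈ -2.7244)
1/m = 1/(-7048/2587) = -2587/7048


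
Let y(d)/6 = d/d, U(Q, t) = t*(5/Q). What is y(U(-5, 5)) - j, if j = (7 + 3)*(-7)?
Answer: 76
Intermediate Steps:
U(Q, t) = 5*t/Q
j = -70 (j = 10*(-7) = -70)
y(d) = 6 (y(d) = 6*(d/d) = 6*1 = 6)
y(U(-5, 5)) - j = 6 - 1*(-70) = 6 + 70 = 76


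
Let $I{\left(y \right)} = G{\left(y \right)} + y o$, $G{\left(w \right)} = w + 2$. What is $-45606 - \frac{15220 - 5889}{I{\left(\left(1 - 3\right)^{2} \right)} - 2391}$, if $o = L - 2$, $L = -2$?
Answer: $- \frac{15641525}{343} \approx -45602.0$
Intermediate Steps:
$G{\left(w \right)} = 2 + w$
$o = -4$ ($o = -2 - 2 = -4$)
$I{\left(y \right)} = 2 - 3 y$ ($I{\left(y \right)} = \left(2 + y\right) + y \left(-4\right) = \left(2 + y\right) - 4 y = 2 - 3 y$)
$-45606 - \frac{15220 - 5889}{I{\left(\left(1 - 3\right)^{2} \right)} - 2391} = -45606 - \frac{15220 - 5889}{\left(2 - 3 \left(1 - 3\right)^{2}\right) - 2391} = -45606 - \frac{9331}{\left(2 - 3 \left(-2\right)^{2}\right) - 2391} = -45606 - \frac{9331}{\left(2 - 12\right) - 2391} = -45606 - \frac{9331}{-10 - 2391} = -45606 - \frac{9331}{-2401} = -45606 - 9331 \left(- \frac{1}{2401}\right) = -45606 - - \frac{1333}{343} = -45606 + \frac{1333}{343} = - \frac{15641525}{343}$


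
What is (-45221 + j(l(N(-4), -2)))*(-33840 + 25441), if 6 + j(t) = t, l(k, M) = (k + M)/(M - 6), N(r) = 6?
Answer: 759731545/2 ≈ 3.7987e+8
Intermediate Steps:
l(k, M) = (M + k)/(-6 + M)
j(t) = -6 + t
(-45221 + j(l(N(-4), -2)))*(-33840 + 25441) = (-45221 + (-6 + (-2 + 6)/(-6 - 2)))*(-33840 + 25441) = (-45221 + (-6 + 4/(-8)))*(-8399) = (-45221 + (-6 - 1/8*4))*(-8399) = (-45221 + (-6 - 1/2))*(-8399) = (-45221 - 13/2)*(-8399) = -90455/2*(-8399) = 759731545/2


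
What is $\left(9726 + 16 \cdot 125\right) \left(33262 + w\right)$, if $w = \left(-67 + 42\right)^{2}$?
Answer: $397358962$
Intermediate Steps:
$w = 625$ ($w = \left(-25\right)^{2} = 625$)
$\left(9726 + 16 \cdot 125\right) \left(33262 + w\right) = \left(9726 + 16 \cdot 125\right) \left(33262 + 625\right) = \left(9726 + 2000\right) 33887 = 11726 \cdot 33887 = 397358962$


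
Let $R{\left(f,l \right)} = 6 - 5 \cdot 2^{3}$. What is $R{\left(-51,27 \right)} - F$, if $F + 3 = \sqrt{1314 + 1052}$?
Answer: $-31 - 13 \sqrt{14} \approx -79.642$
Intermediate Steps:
$R{\left(f,l \right)} = -34$ ($R{\left(f,l \right)} = 6 - 40 = -34$)
$F = -3 + 13 \sqrt{14}$ ($F = -3 + \sqrt{1314 + 1052} = -3 + \sqrt{2366} = -3 + 13 \sqrt{14} \approx 45.642$)
$R{\left(-51,27 \right)} - F = -34 - \left(-3 + 13 \sqrt{14}\right) = -34 + \left(3 - 13 \sqrt{14}\right) = -31 - 13 \sqrt{14}$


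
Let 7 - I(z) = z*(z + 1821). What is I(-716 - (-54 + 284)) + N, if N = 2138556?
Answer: 2966313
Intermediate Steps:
I(z) = 7 - z*(1821 + z) (I(z) = 7 - z*(z + 1821) = 7 - z*(1821 + z))
I(-716 - (-54 + 284)) + N = (7 - (-716 - (-54 + 284))**2 - 1821*(-716 - (-54 + 284))) + 2138556 = (7 - (-716 - 1*230)**2 - 1821*(-716 - 1*230)) + 2138556 = (7 - (-716 - 230)**2 - 1821*(-716 - 230)) + 2138556 = (7 - 1*(-946)**2 - 1821*(-946)) + 2138556 = (7 - 1*894916 + 1722666) + 2138556 = (7 - 894916 + 1722666) + 2138556 = 827757 + 2138556 = 2966313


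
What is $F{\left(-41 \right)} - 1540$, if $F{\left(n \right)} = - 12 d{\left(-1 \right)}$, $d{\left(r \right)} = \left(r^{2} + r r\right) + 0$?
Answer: $-1564$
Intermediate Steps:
$d{\left(r \right)} = 2 r^{2}$ ($d{\left(r \right)} = \left(r^{2} + r^{2}\right) + 0 = 2 r^{2} + 0 = 2 r^{2}$)
$F{\left(n \right)} = -24$ ($F{\left(n \right)} = - 12 \cdot 2 \left(-1\right)^{2} = - 12 \cdot 2 \cdot 1 = \left(-12\right) 2 = -24$)
$F{\left(-41 \right)} - 1540 = -24 - 1540 = -1564$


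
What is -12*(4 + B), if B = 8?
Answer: -144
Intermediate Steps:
-12*(4 + B) = -12*(4 + 8) = -12*12 = -144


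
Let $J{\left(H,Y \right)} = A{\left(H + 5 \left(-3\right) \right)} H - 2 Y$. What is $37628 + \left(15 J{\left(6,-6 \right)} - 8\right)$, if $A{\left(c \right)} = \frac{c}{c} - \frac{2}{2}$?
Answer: $37800$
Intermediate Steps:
$A{\left(c \right)} = 0$ ($A{\left(c \right)} = 1 - 1 = 0$)
$J{\left(H,Y \right)} = - 2 Y$ ($J{\left(H,Y \right)} = 0 H - 2 Y = 0 - 2 Y = - 2 Y$)
$37628 + \left(15 J{\left(6,-6 \right)} - 8\right) = 37628 - \left(8 - 15 \left(\left(-2\right) \left(-6\right)\right)\right) = 37628 + \left(15 \cdot 12 - 8\right) = 37628 + \left(180 - 8\right) = 37628 + 172 = 37800$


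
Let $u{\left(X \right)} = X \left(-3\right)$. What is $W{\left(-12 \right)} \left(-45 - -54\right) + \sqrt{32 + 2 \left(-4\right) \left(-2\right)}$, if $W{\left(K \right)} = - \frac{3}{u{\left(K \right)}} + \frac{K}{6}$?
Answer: $- \frac{75}{4} + 4 \sqrt{3} \approx -11.822$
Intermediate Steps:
$u{\left(X \right)} = - 3 X$
$W{\left(K \right)} = \frac{1}{K} + \frac{K}{6}$ ($W{\left(K \right)} = - \frac{3}{\left(-3\right) K} + \frac{K}{6} = - 3 \left(- \frac{1}{3 K}\right) + K \frac{1}{6} = \frac{1}{K} + \frac{K}{6}$)
$W{\left(-12 \right)} \left(-45 - -54\right) + \sqrt{32 + 2 \left(-4\right) \left(-2\right)} = \left(\frac{1}{-12} + \frac{1}{6} \left(-12\right)\right) \left(-45 - -54\right) + \sqrt{32 + 2 \left(-4\right) \left(-2\right)} = \left(- \frac{1}{12} - 2\right) \left(-45 + 54\right) + \sqrt{32 - -16} = \left(- \frac{25}{12}\right) 9 + \sqrt{32 + 16} = - \frac{75}{4} + \sqrt{48} = - \frac{75}{4} + 4 \sqrt{3}$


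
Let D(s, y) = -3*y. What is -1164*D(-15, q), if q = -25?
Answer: -87300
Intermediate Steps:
-1164*D(-15, q) = -(-3492)*(-25) = -1164*75 = -87300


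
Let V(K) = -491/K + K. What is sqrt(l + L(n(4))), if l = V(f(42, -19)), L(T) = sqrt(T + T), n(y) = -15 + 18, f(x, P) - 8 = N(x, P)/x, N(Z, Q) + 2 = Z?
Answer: sqrt(-178831569 + 3896676*sqrt(6))/1974 ≈ 6.5912*I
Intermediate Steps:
N(Z, Q) = -2 + Z
f(x, P) = 8 + (-2 + x)/x
n(y) = 3
L(T) = sqrt(2)*sqrt(T) (L(T) = sqrt(2*T) = sqrt(2)*sqrt(T))
V(K) = K - 491/K
l = -181187/3948 (l = (9 - 2/42) - 491/(9 - 2/42) = (9 - 2*1/42) - 491/(9 - 2*1/42) = (9 - 1/21) - 491/(9 - 1/21) = 188/21 - 491/188/21 = 188/21 - 491*21/188 = 188/21 - 10311/188 = -181187/3948 ≈ -45.893)
sqrt(l + L(n(4))) = sqrt(-181187/3948 + sqrt(2)*sqrt(3)) = sqrt(-181187/3948 + sqrt(6))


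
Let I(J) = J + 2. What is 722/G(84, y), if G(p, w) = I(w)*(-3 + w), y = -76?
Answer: 361/2923 ≈ 0.12350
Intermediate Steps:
I(J) = 2 + J
G(p, w) = (-3 + w)*(2 + w) (G(p, w) = (2 + w)*(-3 + w) = (-3 + w)*(2 + w))
722/G(84, y) = 722/(((-3 - 76)*(2 - 76))) = 722/((-79*(-74))) = 722/5846 = 722*(1/5846) = 361/2923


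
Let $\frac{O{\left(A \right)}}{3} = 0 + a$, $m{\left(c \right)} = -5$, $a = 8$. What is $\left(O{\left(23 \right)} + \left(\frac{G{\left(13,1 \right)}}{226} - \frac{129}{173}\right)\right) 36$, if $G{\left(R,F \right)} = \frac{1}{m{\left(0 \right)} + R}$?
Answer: $\frac{65463813}{78196} \approx 837.18$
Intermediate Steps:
$G{\left(R,F \right)} = \frac{1}{-5 + R}$
$O{\left(A \right)} = 24$ ($O{\left(A \right)} = 3 \left(0 + 8\right) = 3 \cdot 8 = 24$)
$\left(O{\left(23 \right)} + \left(\frac{G{\left(13,1 \right)}}{226} - \frac{129}{173}\right)\right) 36 = \left(24 - \left(\frac{129}{173} - \frac{1}{\left(-5 + 13\right) 226}\right)\right) 36 = \left(24 - \left(\frac{129}{173} - \frac{1}{8} \cdot \frac{1}{226}\right)\right) 36 = \left(24 + \left(\frac{1}{8} \cdot \frac{1}{226} - \frac{129}{173}\right)\right) 36 = \left(24 + \left(\frac{1}{1808} - \frac{129}{173}\right)\right) 36 = \left(24 - \frac{233059}{312784}\right) 36 = \frac{7273757}{312784} \cdot 36 = \frac{65463813}{78196}$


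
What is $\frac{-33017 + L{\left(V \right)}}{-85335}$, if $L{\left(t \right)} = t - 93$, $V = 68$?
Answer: $\frac{11014}{28445} \approx 0.3872$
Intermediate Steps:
$L{\left(t \right)} = -93 + t$
$\frac{-33017 + L{\left(V \right)}}{-85335} = \frac{-33017 + \left(-93 + 68\right)}{-85335} = \left(-33017 - 25\right) \left(- \frac{1}{85335}\right) = \left(-33042\right) \left(- \frac{1}{85335}\right) = \frac{11014}{28445}$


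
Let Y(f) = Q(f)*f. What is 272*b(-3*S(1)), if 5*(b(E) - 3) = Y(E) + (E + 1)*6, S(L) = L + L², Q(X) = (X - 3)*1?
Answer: 10608/5 ≈ 2121.6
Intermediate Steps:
Q(X) = -3 + X (Q(X) = (-3 + X)*1 = -3 + X)
Y(f) = f*(-3 + f) (Y(f) = (-3 + f)*f = f*(-3 + f))
b(E) = 21/5 + 6*E/5 + E*(-3 + E)/5 (b(E) = 3 + (E*(-3 + E) + (E + 1)*6)/5 = 3 + (E*(-3 + E) + (1 + E)*6)/5 = 3 + (E*(-3 + E) + (6 + 6*E))/5 = 3 + (6 + 6*E + E*(-3 + E))/5 = 3 + (6/5 + 6*E/5 + E*(-3 + E)/5) = 21/5 + 6*E/5 + E*(-3 + E)/5)
272*b(-3*S(1)) = 272*(21/5 + (-3*(1 + 1))²/5 + 3*(-3*(1 + 1))/5) = 272*(21/5 + (-3*2)²/5 + 3*(-3*2)/5) = 272*(21/5 + (⅕)*(-6)² + (⅗)*(-6)) = 272*(21/5 + (⅕)*36 - 18/5) = 272*(21/5 + 36/5 - 18/5) = 272*(39/5) = 10608/5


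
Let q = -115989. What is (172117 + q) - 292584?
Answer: -236456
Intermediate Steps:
(172117 + q) - 292584 = (172117 - 115989) - 292584 = 56128 - 292584 = -236456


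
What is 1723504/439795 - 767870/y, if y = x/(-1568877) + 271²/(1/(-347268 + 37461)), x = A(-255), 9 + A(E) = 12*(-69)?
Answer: 10253768063137849216883/2616481940334427621215 ≈ 3.9189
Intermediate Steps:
A(E) = -837 (A(E) = -9 + 12*(-69) = -9 - 828 = -837)
x = -837
y = -11898643414929354/522959 (y = -837/(-1568877) + 271²/(1/(-347268 + 37461)) = -837*(-1/1568877) + 73441/(1/(-309807)) = 279/522959 + 73441/(-1/309807) = 279/522959 + 73441*(-309807) = 279/522959 - 22752535887 = -11898643414929354/522959 ≈ -2.2753e+10)
1723504/439795 - 767870/y = 1723504/439795 - 767870/(-11898643414929354/522959) = 1723504*(1/439795) - 767870*(-522959/11898643414929354) = 1723504/439795 + 200782263665/5949321707464677 = 10253768063137849216883/2616481940334427621215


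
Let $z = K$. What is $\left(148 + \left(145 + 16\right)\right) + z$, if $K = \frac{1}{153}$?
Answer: $\frac{47278}{153} \approx 309.01$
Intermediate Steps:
$K = \frac{1}{153} \approx 0.0065359$
$z = \frac{1}{153} \approx 0.0065359$
$\left(148 + \left(145 + 16\right)\right) + z = \left(148 + \left(145 + 16\right)\right) + \frac{1}{153} = \left(148 + 161\right) + \frac{1}{153} = 309 + \frac{1}{153} = \frac{47278}{153}$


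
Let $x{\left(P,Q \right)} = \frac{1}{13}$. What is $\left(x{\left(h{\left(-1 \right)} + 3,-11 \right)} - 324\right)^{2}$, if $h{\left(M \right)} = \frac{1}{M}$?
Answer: $\frac{17732521}{169} \approx 1.0493 \cdot 10^{5}$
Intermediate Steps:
$x{\left(P,Q \right)} = \frac{1}{13}$
$\left(x{\left(h{\left(-1 \right)} + 3,-11 \right)} - 324\right)^{2} = \left(\frac{1}{13} - 324\right)^{2} = \left(- \frac{4211}{13}\right)^{2} = \frac{17732521}{169}$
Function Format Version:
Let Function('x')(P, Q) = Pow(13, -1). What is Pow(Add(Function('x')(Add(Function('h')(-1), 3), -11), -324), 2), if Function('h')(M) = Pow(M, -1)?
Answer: Rational(17732521, 169) ≈ 1.0493e+5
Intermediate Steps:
Function('x')(P, Q) = Rational(1, 13)
Pow(Add(Function('x')(Add(Function('h')(-1), 3), -11), -324), 2) = Pow(Add(Rational(1, 13), -324), 2) = Pow(Rational(-4211, 13), 2) = Rational(17732521, 169)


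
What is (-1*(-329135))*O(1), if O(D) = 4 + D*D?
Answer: 1645675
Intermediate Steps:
O(D) = 4 + D²
(-1*(-329135))*O(1) = (-1*(-329135))*(4 + 1²) = 329135*(4 + 1) = 329135*5 = 1645675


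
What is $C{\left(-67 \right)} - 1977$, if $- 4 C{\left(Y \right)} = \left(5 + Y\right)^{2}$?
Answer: $-2938$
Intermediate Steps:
$C{\left(Y \right)} = - \frac{\left(5 + Y\right)^{2}}{4}$
$C{\left(-67 \right)} - 1977 = - \frac{\left(5 - 67\right)^{2}}{4} - 1977 = - \frac{\left(-62\right)^{2}}{4} - 1977 = \left(- \frac{1}{4}\right) 3844 - 1977 = -961 - 1977 = -2938$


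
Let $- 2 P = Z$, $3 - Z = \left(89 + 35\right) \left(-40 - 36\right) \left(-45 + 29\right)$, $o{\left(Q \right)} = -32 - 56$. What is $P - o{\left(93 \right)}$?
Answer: $\frac{150957}{2} \approx 75479.0$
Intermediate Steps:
$o{\left(Q \right)} = -88$ ($o{\left(Q \right)} = -32 - 56 = -88$)
$Z = -150781$ ($Z = 3 - \left(89 + 35\right) \left(-40 - 36\right) \left(-45 + 29\right) = 3 - 124 \left(\left(-76\right) \left(-16\right)\right) = 3 - 124 \cdot 1216 = 3 - 150784 = -150781$)
$P = \frac{150781}{2}$ ($P = \left(- \frac{1}{2}\right) \left(-150781\right) = \frac{150781}{2} \approx 75391.0$)
$P - o{\left(93 \right)} = \frac{150781}{2} - -88 = \frac{150781}{2} + 88 = \frac{150957}{2}$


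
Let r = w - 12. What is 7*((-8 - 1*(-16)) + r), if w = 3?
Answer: -7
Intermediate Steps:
r = -9 (r = 3 - 12 = -9)
7*((-8 - 1*(-16)) + r) = 7*((-8 - 1*(-16)) - 9) = 7*((-8 + 16) - 9) = 7*(8 - 9) = 7*(-1) = -7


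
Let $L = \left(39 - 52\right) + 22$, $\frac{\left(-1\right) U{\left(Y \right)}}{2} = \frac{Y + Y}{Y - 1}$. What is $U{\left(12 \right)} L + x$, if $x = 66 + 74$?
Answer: $\frac{1108}{11} \approx 100.73$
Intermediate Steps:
$x = 140$
$U{\left(Y \right)} = - \frac{4 Y}{-1 + Y}$ ($U{\left(Y \right)} = - 2 \frac{Y + Y}{Y - 1} = - 2 \frac{2 Y}{-1 + Y} = - \frac{4 Y}{-1 + Y}$)
$L = 9$ ($L = -13 + 22 = 9$)
$U{\left(12 \right)} L + x = \left(-4\right) 12 \frac{1}{-1 + 12} \cdot 9 + 140 = \left(-4\right) 12 \cdot \frac{1}{11} \cdot 9 + 140 = \left(- \frac{48}{11}\right) 9 + 140 = - \frac{432}{11} + 140 = \frac{1108}{11}$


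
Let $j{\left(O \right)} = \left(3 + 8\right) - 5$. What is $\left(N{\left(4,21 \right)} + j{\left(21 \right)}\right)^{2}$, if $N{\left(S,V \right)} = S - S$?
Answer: $36$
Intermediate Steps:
$N{\left(S,V \right)} = 0$
$j{\left(O \right)} = 6$ ($j{\left(O \right)} = 11 - 5 = 6$)
$\left(N{\left(4,21 \right)} + j{\left(21 \right)}\right)^{2} = \left(0 + 6\right)^{2} = 6^{2} = 36$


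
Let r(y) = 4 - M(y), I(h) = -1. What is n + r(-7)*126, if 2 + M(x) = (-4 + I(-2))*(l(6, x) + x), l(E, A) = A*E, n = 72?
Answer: -30042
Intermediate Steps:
M(x) = -2 - 35*x (M(x) = -2 + (-4 - 1)*(x*6 + x) = -2 - 5*(6*x + x) = -2 - 35*x)
r(y) = 6 + 35*y (r(y) = 4 - (-2 - 35*y) = 4 + (2 + 35*y) = 6 + 35*y)
n + r(-7)*126 = 72 + (6 + 35*(-7))*126 = 72 + (6 - 245)*126 = 72 - 239*126 = 72 - 30114 = -30042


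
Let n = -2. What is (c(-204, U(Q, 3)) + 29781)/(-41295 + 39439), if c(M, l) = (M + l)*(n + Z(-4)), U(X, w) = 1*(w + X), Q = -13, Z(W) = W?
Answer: -31065/1856 ≈ -16.738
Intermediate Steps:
U(X, w) = X + w (U(X, w) = 1*(X + w) = X + w)
c(M, l) = -6*M - 6*l (c(M, l) = (M + l)*(-2 - 4) = (M + l)*(-6) = -6*M - 6*l)
(c(-204, U(Q, 3)) + 29781)/(-41295 + 39439) = ((-6*(-204) - 6*(-13 + 3)) + 29781)/(-41295 + 39439) = ((1224 - 6*(-10)) + 29781)/(-1856) = ((1224 + 60) + 29781)*(-1/1856) = (1284 + 29781)*(-1/1856) = 31065*(-1/1856) = -31065/1856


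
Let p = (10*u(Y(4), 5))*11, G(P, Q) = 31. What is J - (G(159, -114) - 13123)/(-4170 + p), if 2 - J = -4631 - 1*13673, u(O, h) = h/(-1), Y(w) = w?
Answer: 21597807/1180 ≈ 18303.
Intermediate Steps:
u(O, h) = -h (u(O, h) = h*(-1) = -h)
J = 18306 (J = 2 - (-4631 - 1*13673) = 2 - (-4631 - 13673) = 2 - 1*(-18304) = 2 + 18304 = 18306)
p = -550 (p = (10*(-1*5))*11 = (10*(-5))*11 = -50*11 = -550)
J - (G(159, -114) - 13123)/(-4170 + p) = 18306 - (31 - 13123)/(-4170 - 550) = 18306 - (-13092)/(-4720) = 18306 - (-13092)*(-1)/4720 = 18306 - 1*3273/1180 = 18306 - 3273/1180 = 21597807/1180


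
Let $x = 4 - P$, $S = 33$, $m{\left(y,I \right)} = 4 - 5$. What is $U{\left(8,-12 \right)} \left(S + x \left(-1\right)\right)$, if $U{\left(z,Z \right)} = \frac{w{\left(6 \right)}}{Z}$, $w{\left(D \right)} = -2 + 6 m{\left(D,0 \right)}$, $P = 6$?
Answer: $\frac{70}{3} \approx 23.333$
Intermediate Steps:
$m{\left(y,I \right)} = -1$
$x = -2$ ($x = 4 - 6 = -2$)
$w{\left(D \right)} = -8$ ($w{\left(D \right)} = -2 + 6 \left(-1\right) = -2 - 6 = -8$)
$U{\left(z,Z \right)} = - \frac{8}{Z}$
$U{\left(8,-12 \right)} \left(S + x \left(-1\right)\right) = - \frac{8}{-12} \left(33 - -2\right) = \left(-8\right) \left(- \frac{1}{12}\right) \left(33 + 2\right) = \frac{2}{3} \cdot 35 = \frac{70}{3}$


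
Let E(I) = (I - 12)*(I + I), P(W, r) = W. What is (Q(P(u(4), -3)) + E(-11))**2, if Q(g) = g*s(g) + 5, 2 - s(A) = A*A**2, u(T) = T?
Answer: 69169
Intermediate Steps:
s(A) = 2 - A**3 (s(A) = 2 - A*A**2 = 2 - A**3)
Q(g) = 5 + g*(2 - g**3) (Q(g) = g*(2 - g**3) + 5 = 5 + g*(2 - g**3))
E(I) = 2*I*(-12 + I) (E(I) = (-12 + I)*(2*I) = 2*I*(-12 + I))
(Q(P(u(4), -3)) + E(-11))**2 = ((5 - 1*4*(-2 + 4**3)) + 2*(-11)*(-12 - 11))**2 = ((5 - 1*4*(-2 + 64)) + 2*(-11)*(-23))**2 = ((5 - 1*4*62) + 506)**2 = ((5 - 248) + 506)**2 = (-243 + 506)**2 = 263**2 = 69169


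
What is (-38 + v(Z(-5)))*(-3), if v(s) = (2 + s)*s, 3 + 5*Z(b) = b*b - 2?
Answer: 42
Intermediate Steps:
Z(b) = -1 + b**2/5 (Z(b) = -3/5 + (b*b - 2)/5 = -3/5 + (b**2 - 2)/5 = -3/5 + (-2 + b**2)/5 = -3/5 + (-2/5 + b**2/5) = -1 + b**2/5)
v(s) = s*(2 + s)
(-38 + v(Z(-5)))*(-3) = (-38 + (-1 + (1/5)*(-5)**2)*(2 + (-1 + (1/5)*(-5)**2)))*(-3) = (-38 + (-1 + (1/5)*25)*(2 + (-1 + (1/5)*25)))*(-3) = (-38 + (-1 + 5)*(2 + (-1 + 5)))*(-3) = (-38 + 4*(2 + 4))*(-3) = (-38 + 4*6)*(-3) = (-38 + 24)*(-3) = -14*(-3) = 42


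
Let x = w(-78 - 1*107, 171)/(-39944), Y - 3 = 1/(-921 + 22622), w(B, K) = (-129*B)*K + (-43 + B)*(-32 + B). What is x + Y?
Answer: -87033100915/866824744 ≈ -100.40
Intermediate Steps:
w(B, K) = (-43 + B)*(-32 + B) - 129*B*K (w(B, K) = -129*B*K + (-43 + B)*(-32 + B) = (-43 + B)*(-32 + B) - 129*B*K)
Y = 65104/21701 (Y = 3 + 1/(-921 + 22622) = 3 + 1/21701 = 65104/21701 ≈ 3.0000)
x = -4130391/39944 (x = (1376 + (-78 - 1*107)² - 75*(-78 - 1*107) - 129*(-78 - 1*107)*171)/(-39944) = (1376 + (-78 - 107)² - 75*(-78 - 107) - 129*(-78 - 107)*171)*(-1/39944) = (1376 + (-185)² - 75*(-185) - 129*(-185)*171)*(-1/39944) = (1376 + 34225 + 13875 + 4080915)*(-1/39944) = 4130391*(-1/39944) = -4130391/39944 ≈ -103.40)
x + Y = -4130391/39944 + 65104/21701 = -87033100915/866824744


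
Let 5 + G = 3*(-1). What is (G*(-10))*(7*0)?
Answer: 0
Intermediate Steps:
G = -8 (G = -5 + 3*(-1) = -5 - 3 = -8)
(G*(-10))*(7*0) = (-8*(-10))*(7*0) = 80*0 = 0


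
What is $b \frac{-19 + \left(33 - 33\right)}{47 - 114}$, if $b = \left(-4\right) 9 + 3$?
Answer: $- \frac{627}{67} \approx -9.3582$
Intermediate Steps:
$b = -33$ ($b = -36 + 3 = -33$)
$b \frac{-19 + \left(33 - 33\right)}{47 - 114} = - 33 \frac{-19 + \left(33 - 33\right)}{47 - 114} = - 33 \frac{-19 + 0}{-67} = - 33 \left(\left(-19\right) \left(- \frac{1}{67}\right)\right) = \left(-33\right) \frac{19}{67} = - \frac{627}{67}$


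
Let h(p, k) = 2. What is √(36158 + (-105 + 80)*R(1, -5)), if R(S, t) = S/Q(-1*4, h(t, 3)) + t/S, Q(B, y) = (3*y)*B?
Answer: √5224902/12 ≈ 190.48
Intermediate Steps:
Q(B, y) = 3*B*y
R(S, t) = -S/24 + t/S (R(S, t) = S/((3*(-1*4)*2)) + t/S = S/((3*(-4)*2)) + t/S = S/(-24) + t/S = S*(-1/24) + t/S = -S/24 + t/S)
√(36158 + (-105 + 80)*R(1, -5)) = √(36158 + (-105 + 80)*(-1/24*1 - 5/1)) = √(36158 - 25*(-1/24 - 5*1)) = √(36158 - 25*(-1/24 - 5)) = √(36158 - 25*(-121/24)) = √(36158 + 3025/24) = √(870817/24) = √5224902/12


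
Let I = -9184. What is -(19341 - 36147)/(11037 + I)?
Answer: 16806/1853 ≈ 9.0696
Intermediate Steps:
-(19341 - 36147)/(11037 + I) = -(19341 - 36147)/(11037 - 9184) = -(-16806)/1853 = -1*(-16806/1853) = 16806/1853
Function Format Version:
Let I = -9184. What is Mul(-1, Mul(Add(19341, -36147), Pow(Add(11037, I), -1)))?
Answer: Rational(16806, 1853) ≈ 9.0696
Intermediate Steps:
Mul(-1, Mul(Add(19341, -36147), Pow(Add(11037, I), -1))) = Mul(-1, Mul(Add(19341, -36147), Pow(Add(11037, -9184), -1))) = Mul(-1, Mul(-16806, Pow(1853, -1))) = Mul(-1, Mul(-16806, Rational(1, 1853))) = Mul(-1, Rational(-16806, 1853)) = Rational(16806, 1853)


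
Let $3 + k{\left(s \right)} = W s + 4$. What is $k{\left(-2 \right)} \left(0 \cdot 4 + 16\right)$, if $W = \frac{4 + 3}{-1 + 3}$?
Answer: $-96$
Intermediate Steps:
$W = \frac{7}{2} \approx 3.5$
$k{\left(s \right)} = 1 + \frac{7 s}{2}$ ($k{\left(s \right)} = -3 + \left(\frac{7 s}{2} + 4\right) = -3 + \left(4 + \frac{7 s}{2}\right) = 1 + \frac{7 s}{2}$)
$k{\left(-2 \right)} \left(0 \cdot 4 + 16\right) = \left(1 + \frac{7}{2} \left(-2\right)\right) \left(0 \cdot 4 + 16\right) = \left(1 - 7\right) \left(0 + 16\right) = \left(-6\right) 16 = -96$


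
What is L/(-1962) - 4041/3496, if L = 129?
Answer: -1396571/1143192 ≈ -1.2216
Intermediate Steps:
L/(-1962) - 4041/3496 = 129/(-1962) - 4041/3496 = 129*(-1/1962) - 4041*1/3496 = -43/654 - 4041/3496 = -1396571/1143192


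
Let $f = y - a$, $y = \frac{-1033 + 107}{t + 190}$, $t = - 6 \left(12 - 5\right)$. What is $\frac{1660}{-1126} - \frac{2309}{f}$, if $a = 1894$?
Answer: $- \frac{20516212}{79168497} \approx -0.25915$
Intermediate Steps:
$t = -42$ ($t = \left(-6\right) 7 = -42$)
$y = - \frac{463}{74}$ ($y = \frac{-1033 + 107}{-42 + 190} = - \frac{926}{148} = \left(-926\right) \frac{1}{148} = - \frac{463}{74} \approx -6.2568$)
$f = - \frac{140619}{74}$ ($f = - \frac{463}{74} - 1894 = - \frac{140619}{74} \approx -1900.3$)
$\frac{1660}{-1126} - \frac{2309}{f} = \frac{1660}{-1126} - \frac{2309}{- \frac{140619}{74}} = 1660 \left(- \frac{1}{1126}\right) - - \frac{170866}{140619} = - \frac{830}{563} + \frac{170866}{140619} = - \frac{20516212}{79168497}$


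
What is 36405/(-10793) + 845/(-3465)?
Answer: -27052682/7479549 ≈ -3.6169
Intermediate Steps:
36405/(-10793) + 845/(-3465) = 36405*(-1/10793) + 845*(-1/3465) = -36405/10793 - 169/693 = -27052682/7479549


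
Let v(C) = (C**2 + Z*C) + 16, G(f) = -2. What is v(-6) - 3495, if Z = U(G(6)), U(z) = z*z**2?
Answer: -3395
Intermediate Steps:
U(z) = z**3
Z = -8 (Z = (-2)**3 = -8)
v(C) = 16 + C**2 - 8*C (v(C) = (C**2 - 8*C) + 16 = 16 + C**2 - 8*C)
v(-6) - 3495 = (16 + (-6)**2 - 8*(-6)) - 3495 = (16 + 36 + 48) - 3495 = 100 - 3495 = -3395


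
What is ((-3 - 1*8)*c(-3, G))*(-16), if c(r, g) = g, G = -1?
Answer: -176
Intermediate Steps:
((-3 - 1*8)*c(-3, G))*(-16) = ((-3 - 1*8)*(-1))*(-16) = ((-3 - 8)*(-1))*(-16) = -11*(-1)*(-16) = 11*(-16) = -176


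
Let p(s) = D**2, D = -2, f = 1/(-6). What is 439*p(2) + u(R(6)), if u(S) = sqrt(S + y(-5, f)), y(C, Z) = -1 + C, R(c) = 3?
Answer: 1756 + I*sqrt(3) ≈ 1756.0 + 1.732*I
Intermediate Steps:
f = -1/6 ≈ -0.16667
u(S) = sqrt(-6 + S) (u(S) = sqrt(S + (-1 - 5)) = sqrt(S - 6) = sqrt(-6 + S))
p(s) = 4 (p(s) = (-2)**2 = 4)
439*p(2) + u(R(6)) = 439*4 + sqrt(-6 + 3) = 1756 + sqrt(-3) = 1756 + I*sqrt(3)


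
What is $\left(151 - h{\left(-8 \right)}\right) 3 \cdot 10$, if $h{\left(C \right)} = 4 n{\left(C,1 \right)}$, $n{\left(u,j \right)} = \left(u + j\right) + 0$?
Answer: $5370$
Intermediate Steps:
$n{\left(u,j \right)} = j + u$ ($n{\left(u,j \right)} = \left(j + u\right) + 0 = j + u$)
$h{\left(C \right)} = 4 + 4 C$ ($h{\left(C \right)} = 4 \left(1 + C\right) = 4 + 4 C$)
$\left(151 - h{\left(-8 \right)}\right) 3 \cdot 10 = \left(151 - \left(4 + 4 \left(-8\right)\right)\right) 3 \cdot 10 = \left(151 - \left(4 - 32\right)\right) 30 = \left(151 - -28\right) 30 = \left(151 + 28\right) 30 = 179 \cdot 30 = 5370$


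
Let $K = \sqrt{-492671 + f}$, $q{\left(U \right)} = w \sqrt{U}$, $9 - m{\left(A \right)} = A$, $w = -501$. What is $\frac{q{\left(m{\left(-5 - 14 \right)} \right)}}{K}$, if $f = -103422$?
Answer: $\frac{1002 i \sqrt{4172651}}{596093} \approx 3.4337 i$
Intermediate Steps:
$m{\left(A \right)} = 9 - A$
$q{\left(U \right)} = - 501 \sqrt{U}$
$K = i \sqrt{596093}$ ($K = \sqrt{-492671 - 103422} = \sqrt{-596093} = i \sqrt{596093} \approx 772.07 i$)
$\frac{q{\left(m{\left(-5 - 14 \right)} \right)}}{K} = \frac{\left(-501\right) \sqrt{9 - \left(-5 - 14\right)}}{i \sqrt{596093}} = - 501 \sqrt{9 - \left(-5 - 14\right)} \left(- \frac{i \sqrt{596093}}{596093}\right) = - 501 \sqrt{9 - -19} \left(- \frac{i \sqrt{596093}}{596093}\right) = - 501 \sqrt{9 + 19} \left(- \frac{i \sqrt{596093}}{596093}\right) = - 501 \sqrt{28} \left(- \frac{i \sqrt{596093}}{596093}\right) = - 501 \cdot 2 \sqrt{7} \left(- \frac{i \sqrt{596093}}{596093}\right) = - 1002 \sqrt{7} \left(- \frac{i \sqrt{596093}}{596093}\right) = \frac{1002 i \sqrt{4172651}}{596093}$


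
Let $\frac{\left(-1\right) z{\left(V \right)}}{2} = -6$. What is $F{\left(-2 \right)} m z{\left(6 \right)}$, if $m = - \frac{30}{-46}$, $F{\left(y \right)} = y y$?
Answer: $\frac{720}{23} \approx 31.304$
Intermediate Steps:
$F{\left(y \right)} = y^{2}$
$z{\left(V \right)} = 12$ ($z{\left(V \right)} = \left(-2\right) \left(-6\right) = 12$)
$m = \frac{15}{23}$ ($m = \left(-30\right) \left(- \frac{1}{46}\right) = \frac{15}{23} \approx 0.65217$)
$F{\left(-2 \right)} m z{\left(6 \right)} = \left(-2\right)^{2} \cdot \frac{15}{23} \cdot 12 = 4 \cdot \frac{15}{23} \cdot 12 = \frac{60}{23} \cdot 12 = \frac{720}{23}$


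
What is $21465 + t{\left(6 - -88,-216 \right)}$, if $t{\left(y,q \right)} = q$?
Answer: $21249$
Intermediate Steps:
$21465 + t{\left(6 - -88,-216 \right)} = 21465 - 216 = 21249$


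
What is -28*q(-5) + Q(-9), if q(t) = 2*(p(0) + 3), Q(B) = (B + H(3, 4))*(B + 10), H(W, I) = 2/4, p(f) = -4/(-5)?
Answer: -2213/10 ≈ -221.30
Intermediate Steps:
p(f) = 4/5 (p(f) = -4*(-1/5) = 4/5)
H(W, I) = 1/2 (H(W, I) = 2*(1/4) = 1/2)
Q(B) = (1/2 + B)*(10 + B) (Q(B) = (B + 1/2)*(B + 10) = (1/2 + B)*(10 + B))
q(t) = 38/5 (q(t) = 2*(4/5 + 3) = 2*(19/5) = 38/5)
-28*q(-5) + Q(-9) = -28*38/5 + (5 + (-9)**2 + (21/2)*(-9)) = -1064/5 + (5 + 81 - 189/2) = -1064/5 - 17/2 = -2213/10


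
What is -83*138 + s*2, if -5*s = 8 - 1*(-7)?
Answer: -11460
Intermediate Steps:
s = -3 (s = -(8 - 1*(-7))/5 = -(8 + 7)/5 = -⅕*15 = -3)
-83*138 + s*2 = -83*138 - 3*2 = -11454 - 6 = -11460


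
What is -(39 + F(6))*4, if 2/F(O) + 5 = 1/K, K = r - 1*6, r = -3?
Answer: -3552/23 ≈ -154.43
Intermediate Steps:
K = -9 (K = -3 - 1*6 = -3 - 6 = -9)
F(O) = -9/23 (F(O) = 2/(-5 + 1/(-9)) = 2/(-5 - ⅑) = 2/(-46/9) = 2*(-9/46) = -9/23)
-(39 + F(6))*4 = -(39 - 9/23)*4 = -888*4/23 = -1*3552/23 = -3552/23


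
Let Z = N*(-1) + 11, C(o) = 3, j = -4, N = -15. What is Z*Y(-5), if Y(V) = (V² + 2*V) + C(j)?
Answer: 468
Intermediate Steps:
Y(V) = 3 + V² + 2*V (Y(V) = (V² + 2*V) + 3 = 3 + V² + 2*V)
Z = 26 (Z = -15*(-1) + 11 = 15 + 11 = 26)
Z*Y(-5) = 26*(3 + (-5)² + 2*(-5)) = 26*(3 + 25 - 10) = 26*18 = 468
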